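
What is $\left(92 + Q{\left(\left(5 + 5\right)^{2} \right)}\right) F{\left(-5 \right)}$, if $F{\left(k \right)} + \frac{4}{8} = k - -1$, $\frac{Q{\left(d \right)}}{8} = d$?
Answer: $-4014$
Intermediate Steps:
$Q{\left(d \right)} = 8 d$
$F{\left(k \right)} = \frac{1}{2} + k$ ($F{\left(k \right)} = - \frac{1}{2} + \left(k - -1\right) = - \frac{1}{2} + \left(k + 1\right) = - \frac{1}{2} + \left(1 + k\right) = \frac{1}{2} + k$)
$\left(92 + Q{\left(\left(5 + 5\right)^{2} \right)}\right) F{\left(-5 \right)} = \left(92 + 8 \left(5 + 5\right)^{2}\right) \left(\frac{1}{2} - 5\right) = \left(92 + 8 \cdot 10^{2}\right) \left(- \frac{9}{2}\right) = \left(92 + 8 \cdot 100\right) \left(- \frac{9}{2}\right) = \left(92 + 800\right) \left(- \frac{9}{2}\right) = 892 \left(- \frac{9}{2}\right) = -4014$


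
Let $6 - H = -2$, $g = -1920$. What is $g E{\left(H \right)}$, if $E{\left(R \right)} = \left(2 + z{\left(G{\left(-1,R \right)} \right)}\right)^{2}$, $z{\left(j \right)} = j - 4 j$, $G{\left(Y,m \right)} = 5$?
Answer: $-324480$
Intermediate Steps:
$z{\left(j \right)} = - 3 j$
$H = 8$ ($H = 6 - -2 = 6 + 2 = 8$)
$E{\left(R \right)} = 169$ ($E{\left(R \right)} = \left(2 - 15\right)^{2} = \left(-13\right)^{2} = 169$)
$g E{\left(H \right)} = \left(-1920\right) 169 = -324480$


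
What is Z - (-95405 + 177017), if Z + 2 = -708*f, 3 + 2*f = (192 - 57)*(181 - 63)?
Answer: -5719772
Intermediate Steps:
f = 15927/2 (f = -3/2 + ((192 - 57)*(181 - 63))/2 = -3/2 + (135*118)/2 = -3/2 + (½)*15930 = -3/2 + 7965 = 15927/2 ≈ 7963.5)
Z = -5638160 (Z = -2 - 708*15927/2 = -2 - 5638158 = -5638160)
Z - (-95405 + 177017) = -5638160 - (-95405 + 177017) = -5638160 - 1*81612 = -5638160 - 81612 = -5719772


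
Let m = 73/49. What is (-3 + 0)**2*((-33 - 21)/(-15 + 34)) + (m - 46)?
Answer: -65253/931 ≈ -70.089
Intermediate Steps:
m = 73/49 (m = 73*(1/49) = 73/49 ≈ 1.4898)
(-3 + 0)**2*((-33 - 21)/(-15 + 34)) + (m - 46) = (-3 + 0)**2*((-33 - 21)/(-15 + 34)) + (73/49 - 46) = (-3)**2*(-54/19) - 2181/49 = 9*(-54*1/19) - 2181/49 = 9*(-54/19) - 2181/49 = -486/19 - 2181/49 = -65253/931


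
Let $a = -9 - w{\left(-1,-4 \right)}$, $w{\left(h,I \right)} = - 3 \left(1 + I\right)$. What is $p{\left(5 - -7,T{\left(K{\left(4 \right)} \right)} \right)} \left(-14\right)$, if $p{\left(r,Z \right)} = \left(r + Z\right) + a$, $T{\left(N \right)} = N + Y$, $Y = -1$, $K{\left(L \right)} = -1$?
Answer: $112$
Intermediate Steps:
$w{\left(h,I \right)} = -3 - 3 I$
$a = -18$ ($a = -9 - \left(-3 - -12\right) = -9 - \left(-3 + 12\right) = -9 - 9 = -18$)
$T{\left(N \right)} = -1 + N$ ($T{\left(N \right)} = N - 1 = -1 + N$)
$p{\left(r,Z \right)} = -18 + Z + r$ ($p{\left(r,Z \right)} = \left(r + Z\right) - 18 = \left(Z + r\right) - 18 = -18 + Z + r$)
$p{\left(5 - -7,T{\left(K{\left(4 \right)} \right)} \right)} \left(-14\right) = \left(-18 - 2 + \left(5 - -7\right)\right) \left(-14\right) = \left(-18 - 2 + \left(5 + 7\right)\right) \left(-14\right) = \left(-18 - 2 + 12\right) \left(-14\right) = \left(-8\right) \left(-14\right) = 112$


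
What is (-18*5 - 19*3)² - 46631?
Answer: -25022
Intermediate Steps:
(-18*5 - 19*3)² - 46631 = (-90 - 57)² - 46631 = (-147)² - 46631 = 21609 - 46631 = -25022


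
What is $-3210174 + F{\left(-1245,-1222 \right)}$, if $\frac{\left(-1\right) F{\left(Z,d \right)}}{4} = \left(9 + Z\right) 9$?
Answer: $-3165678$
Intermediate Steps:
$F{\left(Z,d \right)} = -324 - 36 Z$ ($F{\left(Z,d \right)} = - 4 \left(9 + Z\right) 9 = - 4 \left(81 + 9 Z\right) = -324 - 36 Z$)
$-3210174 + F{\left(-1245,-1222 \right)} = -3210174 - -44496 = -3210174 + \left(-324 + 44820\right) = -3210174 + 44496 = -3165678$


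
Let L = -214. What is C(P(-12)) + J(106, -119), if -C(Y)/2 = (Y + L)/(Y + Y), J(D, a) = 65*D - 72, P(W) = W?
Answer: 40795/6 ≈ 6799.2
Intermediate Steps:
J(D, a) = -72 + 65*D
C(Y) = -(-214 + Y)/Y (C(Y) = -2*(Y - 214)/(Y + Y) = -2*(-214 + Y)/(2*Y) = -2*(-214 + Y)*1/(2*Y) = -(-214 + Y)/Y)
C(P(-12)) + J(106, -119) = (214 - 1*(-12))/(-12) + (-72 + 65*106) = -(214 + 12)/12 + (-72 + 6890) = -1/12*226 + 6818 = -113/6 + 6818 = 40795/6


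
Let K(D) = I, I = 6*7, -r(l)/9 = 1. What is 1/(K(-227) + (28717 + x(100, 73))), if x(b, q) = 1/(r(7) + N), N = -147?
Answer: 156/4486403 ≈ 3.4772e-5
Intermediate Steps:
r(l) = -9 (r(l) = -9*1 = -9)
I = 42
K(D) = 42
x(b, q) = -1/156 (x(b, q) = 1/(-9 - 147) = 1/(-156) = -1/156)
1/(K(-227) + (28717 + x(100, 73))) = 1/(42 + (28717 - 1/156)) = 1/(42 + 4479851/156) = 1/(4486403/156) = 156/4486403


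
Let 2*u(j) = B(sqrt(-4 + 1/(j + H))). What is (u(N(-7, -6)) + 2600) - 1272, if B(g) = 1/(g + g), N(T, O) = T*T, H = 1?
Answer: 1328 - 5*I*sqrt(398)/796 ≈ 1328.0 - 0.12531*I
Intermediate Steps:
N(T, O) = T**2
B(g) = 1/(2*g)
u(j) = 1/(4*sqrt(-4 + 1/(1 + j))) (u(j) = (1/(2*(sqrt(-4 + 1/(j + 1)))))/2 = (1/(2*(sqrt(-4 + 1/(1 + j)))))/2 = (1/(2*sqrt(-4 + 1/(1 + j))))/2 = 1/(4*sqrt(-4 + 1/(1 + j))))
(u(N(-7, -6)) + 2600) - 1272 = (1/(4*sqrt((-3 - 4*(-7)**2)/(1 + (-7)**2))) + 2600) - 1272 = (1/(4*sqrt((-3 - 4*49)/(1 + 49))) + 2600) - 1272 = (1/(4*sqrt((-3 - 196)/50)) + 2600) - 1272 = (1/(4*sqrt((1/50)*(-199))) + 2600) - 1272 = (1/(4*sqrt(-199/50)) + 2600) - 1272 = ((-5*I*sqrt(398)/199)/4 + 2600) - 1272 = (-5*I*sqrt(398)/796 + 2600) - 1272 = (2600 - 5*I*sqrt(398)/796) - 1272 = 1328 - 5*I*sqrt(398)/796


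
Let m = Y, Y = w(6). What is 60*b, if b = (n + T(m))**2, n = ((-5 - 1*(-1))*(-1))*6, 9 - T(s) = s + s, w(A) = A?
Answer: 26460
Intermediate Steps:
Y = 6
m = 6
T(s) = 9 - 2*s (T(s) = 9 - (s + s) = 9 - 2*s)
n = 24 (n = ((-5 + 1)*(-1))*6 = -4*(-1)*6 = 4*6 = 24)
b = 441 (b = (24 + (9 - 2*6))**2 = (24 + (9 - 12))**2 = (24 - 3)**2 = 21**2 = 441)
60*b = 60*441 = 26460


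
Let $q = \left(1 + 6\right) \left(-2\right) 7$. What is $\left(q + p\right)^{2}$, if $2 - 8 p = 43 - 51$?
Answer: $\frac{149769}{16} \approx 9360.6$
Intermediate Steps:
$p = \frac{5}{4}$ ($p = \frac{1}{4} - \frac{43 - 51}{8} = \frac{1}{4} - -1 = \frac{1}{4} + 1 = \frac{5}{4} \approx 1.25$)
$q = -98$ ($q = 7 \left(-2\right) 7 = \left(-14\right) 7 = -98$)
$\left(q + p\right)^{2} = \left(-98 + \frac{5}{4}\right)^{2} = \left(- \frac{387}{4}\right)^{2} = \frac{149769}{16}$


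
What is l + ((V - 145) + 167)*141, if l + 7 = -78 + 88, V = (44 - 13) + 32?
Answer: 11988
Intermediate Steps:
V = 63 (V = 31 + 32 = 63)
l = 3 (l = -7 + (-78 + 88) = -7 + 10 = 3)
l + ((V - 145) + 167)*141 = 3 + ((63 - 145) + 167)*141 = 3 + (-82 + 167)*141 = 3 + 85*141 = 3 + 11985 = 11988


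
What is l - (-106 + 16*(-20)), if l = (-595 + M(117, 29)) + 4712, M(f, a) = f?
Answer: 4660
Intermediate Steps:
l = 4234 (l = (-595 + 117) + 4712 = -478 + 4712 = 4234)
l - (-106 + 16*(-20)) = 4234 - (-106 + 16*(-20)) = 4234 - (-106 - 320) = 4234 - 1*(-426) = 4234 + 426 = 4660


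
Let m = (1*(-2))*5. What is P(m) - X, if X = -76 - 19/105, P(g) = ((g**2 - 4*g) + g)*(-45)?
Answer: -606251/105 ≈ -5773.8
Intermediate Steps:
m = -10 (m = -2*5 = -10)
P(g) = -45*g**2 + 135*g (P(g) = (g**2 - 3*g)*(-45) = -45*g**2 + 135*g)
X = -7999/105 (X = -76 + (1/105)*(-19) = -76 - 19/105 = -7999/105 ≈ -76.181)
P(m) - X = 45*(-10)*(3 - 1*(-10)) - 1*(-7999/105) = 45*(-10)*(3 + 10) + 7999/105 = 45*(-10)*13 + 7999/105 = -5850 + 7999/105 = -606251/105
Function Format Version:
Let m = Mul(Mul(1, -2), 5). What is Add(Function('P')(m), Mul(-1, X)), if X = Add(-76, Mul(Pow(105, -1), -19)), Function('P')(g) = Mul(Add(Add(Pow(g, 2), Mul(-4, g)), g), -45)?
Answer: Rational(-606251, 105) ≈ -5773.8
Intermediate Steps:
m = -10 (m = Mul(-2, 5) = -10)
Function('P')(g) = Add(Mul(-45, Pow(g, 2)), Mul(135, g)) (Function('P')(g) = Mul(Add(Pow(g, 2), Mul(-3, g)), -45) = Add(Mul(-45, Pow(g, 2)), Mul(135, g)))
X = Rational(-7999, 105) (X = Add(-76, Mul(Rational(1, 105), -19)) = Add(-76, Rational(-19, 105)) = Rational(-7999, 105) ≈ -76.181)
Add(Function('P')(m), Mul(-1, X)) = Add(Mul(45, -10, Add(3, Mul(-1, -10))), Mul(-1, Rational(-7999, 105))) = Add(Mul(45, -10, Add(3, 10)), Rational(7999, 105)) = Add(Mul(45, -10, 13), Rational(7999, 105)) = Add(-5850, Rational(7999, 105)) = Rational(-606251, 105)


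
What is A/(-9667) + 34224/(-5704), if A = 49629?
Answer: -107631/9667 ≈ -11.134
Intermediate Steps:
A/(-9667) + 34224/(-5704) = 49629/(-9667) + 34224/(-5704) = 49629*(-1/9667) + 34224*(-1/5704) = -49629/9667 - 6 = -107631/9667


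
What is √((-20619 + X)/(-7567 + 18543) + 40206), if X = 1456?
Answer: √6177946502/392 ≈ 200.51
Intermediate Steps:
√((-20619 + X)/(-7567 + 18543) + 40206) = √((-20619 + 1456)/(-7567 + 18543) + 40206) = √(-19163/10976 + 40206) = √(441281893/10976) = √6177946502/392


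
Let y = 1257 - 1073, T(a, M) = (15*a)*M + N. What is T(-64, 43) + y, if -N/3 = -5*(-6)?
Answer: -41186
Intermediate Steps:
N = -90 (N = -(-15)*(-6) = -3*30 = -90)
T(a, M) = -90 + 15*M*a (T(a, M) = (15*a)*M - 90 = 15*M*a - 90 = -90 + 15*M*a)
y = 184
T(-64, 43) + y = (-90 + 15*43*(-64)) + 184 = (-90 - 41280) + 184 = -41370 + 184 = -41186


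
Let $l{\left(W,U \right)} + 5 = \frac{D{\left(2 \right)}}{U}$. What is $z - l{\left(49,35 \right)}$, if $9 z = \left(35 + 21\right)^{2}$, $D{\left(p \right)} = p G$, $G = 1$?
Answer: $\frac{111317}{315} \approx 353.39$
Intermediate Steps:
$D{\left(p \right)} = p$ ($D{\left(p \right)} = p 1 = p$)
$z = \frac{3136}{9}$ ($z = \frac{\left(35 + 21\right)^{2}}{9} = \frac{56^{2}}{9} = \frac{1}{9} \cdot 3136 = \frac{3136}{9} \approx 348.44$)
$l{\left(W,U \right)} = -5 + \frac{2}{U}$
$z - l{\left(49,35 \right)} = \frac{3136}{9} - \left(-5 + \frac{2}{35}\right) = \frac{3136}{9} - - \frac{173}{35} = \frac{3136}{9} + \frac{173}{35} = \frac{111317}{315}$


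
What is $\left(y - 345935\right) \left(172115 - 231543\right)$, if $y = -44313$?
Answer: $23191658144$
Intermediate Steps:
$\left(y - 345935\right) \left(172115 - 231543\right) = \left(-44313 - 345935\right) \left(172115 - 231543\right) = \left(-390248\right) \left(-59428\right) = 23191658144$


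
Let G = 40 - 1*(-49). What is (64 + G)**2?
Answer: 23409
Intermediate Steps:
G = 89 (G = 40 + 49 = 89)
(64 + G)**2 = (64 + 89)**2 = 153**2 = 23409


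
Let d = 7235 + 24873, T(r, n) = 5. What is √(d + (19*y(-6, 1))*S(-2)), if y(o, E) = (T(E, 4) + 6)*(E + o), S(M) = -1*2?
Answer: √34198 ≈ 184.93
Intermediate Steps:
S(M) = -2
y(o, E) = 11*E + 11*o (y(o, E) = (5 + 6)*(E + o) = 11*(E + o) = 11*E + 11*o)
d = 32108
√(d + (19*y(-6, 1))*S(-2)) = √(32108 + (19*(11*1 + 11*(-6)))*(-2)) = √(32108 + (19*(11 - 66))*(-2)) = √(32108 + (19*(-55))*(-2)) = √(32108 - 1045*(-2)) = √(32108 + 2090) = √34198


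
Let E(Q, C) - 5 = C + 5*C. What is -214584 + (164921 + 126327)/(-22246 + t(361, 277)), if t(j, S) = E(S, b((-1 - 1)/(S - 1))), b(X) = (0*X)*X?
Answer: -4772853992/22241 ≈ -2.1460e+5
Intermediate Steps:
b(X) = 0 (b(X) = 0*X = 0)
E(Q, C) = 5 + 6*C (E(Q, C) = 5 + (C + 5*C) = 5 + 6*C)
t(j, S) = 5 (t(j, S) = 5 + 6*0 = 5 + 0 = 5)
-214584 + (164921 + 126327)/(-22246 + t(361, 277)) = -214584 + (164921 + 126327)/(-22246 + 5) = -214584 + 291248/(-22241) = -214584 + 291248*(-1/22241) = -214584 - 291248/22241 = -4772853992/22241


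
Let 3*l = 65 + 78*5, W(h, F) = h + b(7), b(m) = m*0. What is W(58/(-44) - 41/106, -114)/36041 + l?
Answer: 9560412883/63035709 ≈ 151.67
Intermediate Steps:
b(m) = 0
W(h, F) = h (W(h, F) = h + 0 = h)
l = 455/3 (l = (65 + 78*5)/3 = (65 + 390)/3 = (⅓)*455 = 455/3 ≈ 151.67)
W(58/(-44) - 41/106, -114)/36041 + l = (58/(-44) - 41/106)/36041 + 455/3 = (58*(-1/44) - 41*1/106)*(1/36041) + 455/3 = (-29/22 - 41/106)*(1/36041) + 455/3 = -994/583*1/36041 + 455/3 = -994/21011903 + 455/3 = 9560412883/63035709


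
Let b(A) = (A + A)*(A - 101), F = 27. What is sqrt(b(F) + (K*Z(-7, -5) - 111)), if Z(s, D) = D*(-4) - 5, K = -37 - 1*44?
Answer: I*sqrt(5322) ≈ 72.952*I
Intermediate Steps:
K = -81 (K = -37 - 44 = -81)
Z(s, D) = -5 - 4*D (Z(s, D) = -4*D - 5 = -5 - 4*D)
b(A) = 2*A*(-101 + A) (b(A) = (2*A)*(-101 + A) = 2*A*(-101 + A))
sqrt(b(F) + (K*Z(-7, -5) - 111)) = sqrt(2*27*(-101 + 27) + (-81*(-5 - 4*(-5)) - 111)) = sqrt(2*27*(-74) + (-81*(-5 + 20) - 111)) = sqrt(-3996 + (-81*15 - 111)) = sqrt(-3996 + (-1215 - 111)) = sqrt(-3996 - 1326) = sqrt(-5322) = I*sqrt(5322)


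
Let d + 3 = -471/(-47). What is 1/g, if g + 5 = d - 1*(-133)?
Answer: 47/6346 ≈ 0.0074062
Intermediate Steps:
d = 330/47 (d = -3 - 471/(-47) = -3 - 471*(-1/47) = -3 + 471/47 = 330/47 ≈ 7.0213)
g = 6346/47 (g = -5 + (330/47 - 1*(-133)) = -5 + (330/47 + 133) = -5 + 6581/47 = 6346/47 ≈ 135.02)
1/g = 1/(6346/47) = 47/6346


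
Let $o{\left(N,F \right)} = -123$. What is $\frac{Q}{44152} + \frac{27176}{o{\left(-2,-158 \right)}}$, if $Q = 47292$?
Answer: $- \frac{298514459}{1357674} \approx -219.87$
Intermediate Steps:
$\frac{Q}{44152} + \frac{27176}{o{\left(-2,-158 \right)}} = \frac{47292}{44152} + \frac{27176}{-123} = 47292 \cdot \frac{1}{44152} + 27176 \left(- \frac{1}{123}\right) = \frac{11823}{11038} - \frac{27176}{123} = - \frac{298514459}{1357674}$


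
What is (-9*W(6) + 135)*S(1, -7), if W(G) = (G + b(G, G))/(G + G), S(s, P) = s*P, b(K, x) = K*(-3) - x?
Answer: -2079/2 ≈ -1039.5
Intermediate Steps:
b(K, x) = -x - 3*K (b(K, x) = -3*K - x = -x - 3*K)
S(s, P) = P*s
W(G) = -3/2 (W(G) = (G + (-G - 3*G))/(G + G) = (G - 4*G)/((2*G)) = (-3*G)*(1/(2*G)) = -3/2)
(-9*W(6) + 135)*S(1, -7) = (-9*(-3/2) + 135)*(-7*1) = (27/2 + 135)*(-7) = (297/2)*(-7) = -2079/2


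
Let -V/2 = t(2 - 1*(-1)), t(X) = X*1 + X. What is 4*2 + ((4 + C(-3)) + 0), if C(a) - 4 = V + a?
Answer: 1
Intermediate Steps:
t(X) = 2*X (t(X) = X + X = 2*X)
V = -12 (V = -4*(2 - 1*(-1)) = -4*(2 + 1) = -4*3 = -2*6 = -12)
C(a) = -8 + a (C(a) = 4 + (-12 + a) = -8 + a)
4*2 + ((4 + C(-3)) + 0) = 4*2 + ((4 + (-8 - 3)) + 0) = 8 + ((4 - 11) + 0) = 8 + (-7 + 0) = 8 - 7 = 1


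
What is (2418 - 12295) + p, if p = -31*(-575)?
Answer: 7948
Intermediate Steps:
p = 17825
(2418 - 12295) + p = (2418 - 12295) + 17825 = -9877 + 17825 = 7948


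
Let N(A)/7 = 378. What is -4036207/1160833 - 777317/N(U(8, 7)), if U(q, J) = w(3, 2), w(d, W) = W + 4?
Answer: -913015028783/3071564118 ≈ -297.25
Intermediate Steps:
w(d, W) = 4 + W
U(q, J) = 6 (U(q, J) = 4 + 2 = 6)
N(A) = 2646 (N(A) = 7*378 = 2646)
-4036207/1160833 - 777317/N(U(8, 7)) = -4036207/1160833 - 777317/2646 = -913015028783/3071564118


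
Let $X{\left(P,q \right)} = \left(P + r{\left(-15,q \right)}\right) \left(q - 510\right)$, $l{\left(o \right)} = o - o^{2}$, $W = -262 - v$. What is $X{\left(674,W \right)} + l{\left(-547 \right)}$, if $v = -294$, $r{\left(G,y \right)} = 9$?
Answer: $-626230$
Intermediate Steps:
$W = 32$ ($W = -262 - -294 = -262 + 294 = 32$)
$X{\left(P,q \right)} = \left(-510 + q\right) \left(9 + P\right)$ ($X{\left(P,q \right)} = \left(P + 9\right) \left(q - 510\right) = \left(9 + P\right) \left(-510 + q\right) = \left(-510 + q\right) \left(9 + P\right)$)
$X{\left(674,W \right)} + l{\left(-547 \right)} = \left(-4590 - 343740 + 9 \cdot 32 + 674 \cdot 32\right) - 547 \left(1 - -547\right) = \left(-4590 - 343740 + 288 + 21568\right) - 547 \left(1 + 547\right) = -326474 - 299756 = -626230$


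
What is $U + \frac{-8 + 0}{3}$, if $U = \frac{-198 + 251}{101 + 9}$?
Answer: $- \frac{721}{330} \approx -2.1848$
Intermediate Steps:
$U = \frac{53}{110} \approx 0.48182$
$U + \frac{-8 + 0}{3} = \frac{53}{110} + \frac{-8 + 0}{3} = \frac{53}{110} + \frac{1}{3} \left(-8\right) = \frac{53}{110} - \frac{8}{3} = - \frac{721}{330}$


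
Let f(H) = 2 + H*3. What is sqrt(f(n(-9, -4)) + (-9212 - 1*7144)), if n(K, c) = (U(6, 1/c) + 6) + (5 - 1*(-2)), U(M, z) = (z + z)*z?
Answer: I*sqrt(261034)/4 ≈ 127.73*I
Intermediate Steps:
U(M, z) = 2*z**2 (U(M, z) = (2*z)*z = 2*z**2)
n(K, c) = 13 + 2/c**2 (n(K, c) = (2*(1/c)**2 + 6) + (5 - 1*(-2)) = (2/c**2 + 6) + (5 + 2) = (6 + 2/c**2) + 7 = 13 + 2/c**2)
f(H) = 2 + 3*H
sqrt(f(n(-9, -4)) + (-9212 - 1*7144)) = sqrt((2 + 3*(13 + 2/(-4)**2)) + (-9212 - 1*7144)) = sqrt((2 + 3*(13 + 2*(1/16))) + (-9212 - 7144)) = sqrt((2 + 3*(13 + 1/8)) - 16356) = sqrt((2 + 3*(105/8)) - 16356) = sqrt((2 + 315/8) - 16356) = sqrt(331/8 - 16356) = sqrt(-130517/8) = I*sqrt(261034)/4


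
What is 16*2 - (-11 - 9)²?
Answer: -368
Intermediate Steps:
16*2 - (-11 - 9)² = 32 - 1*(-20)² = 32 - 1*400 = 32 - 400 = -368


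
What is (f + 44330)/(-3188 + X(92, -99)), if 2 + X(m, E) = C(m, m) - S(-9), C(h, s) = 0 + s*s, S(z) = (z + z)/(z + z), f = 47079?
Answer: 91409/5273 ≈ 17.335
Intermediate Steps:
S(z) = 1 (S(z) = (2*z)/((2*z)) = (2*z)*(1/(2*z)) = 1)
C(h, s) = s² (C(h, s) = 0 + s² = s²)
X(m, E) = -3 + m² (X(m, E) = -2 + (m² - 1*1) = -2 + (m² - 1) = -2 + (-1 + m²) = -3 + m²)
(f + 44330)/(-3188 + X(92, -99)) = (47079 + 44330)/(-3188 + (-3 + 92²)) = 91409/(-3188 + (-3 + 8464)) = 91409/(-3188 + 8461) = 91409/5273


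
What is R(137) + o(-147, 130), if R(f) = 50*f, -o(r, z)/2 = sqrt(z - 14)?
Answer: 6850 - 4*sqrt(29) ≈ 6828.5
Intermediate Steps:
o(r, z) = -2*sqrt(-14 + z) (o(r, z) = -2*sqrt(z - 14) = -2*sqrt(-14 + z))
R(137) + o(-147, 130) = 50*137 - 2*sqrt(-14 + 130) = 6850 - 4*sqrt(29)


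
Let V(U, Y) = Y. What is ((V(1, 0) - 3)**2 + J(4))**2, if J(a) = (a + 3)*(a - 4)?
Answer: 81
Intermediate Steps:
J(a) = (-4 + a)*(3 + a) (J(a) = (3 + a)*(-4 + a) = (-4 + a)*(3 + a))
((V(1, 0) - 3)**2 + J(4))**2 = ((0 - 3)**2 + (-12 + 4**2 - 1*4))**2 = ((-3)**2 + (-12 + 16 - 4))**2 = (9 + 0)**2 = 9**2 = 81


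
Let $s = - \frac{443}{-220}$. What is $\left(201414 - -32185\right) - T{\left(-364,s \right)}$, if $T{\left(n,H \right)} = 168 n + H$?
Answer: $\frac{64844777}{220} \approx 2.9475 \cdot 10^{5}$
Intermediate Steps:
$s = \frac{443}{220}$ ($s = \left(-443\right) \left(- \frac{1}{220}\right) = \frac{443}{220} \approx 2.0136$)
$T{\left(n,H \right)} = H + 168 n$
$\left(201414 - -32185\right) - T{\left(-364,s \right)} = \left(201414 - -32185\right) - \left(\frac{443}{220} + 168 \left(-364\right)\right) = \left(201414 + 32185\right) - \left(\frac{443}{220} - 61152\right) = 233599 - - \frac{13452997}{220} = 233599 + \frac{13452997}{220} = \frac{64844777}{220}$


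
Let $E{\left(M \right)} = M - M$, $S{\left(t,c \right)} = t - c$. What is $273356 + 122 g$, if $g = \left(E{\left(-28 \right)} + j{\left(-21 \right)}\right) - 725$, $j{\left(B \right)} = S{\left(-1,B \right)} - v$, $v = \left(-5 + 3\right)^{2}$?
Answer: $186858$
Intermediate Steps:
$E{\left(M \right)} = 0$
$v = 4$ ($v = \left(-2\right)^{2} = 4$)
$j{\left(B \right)} = -5 - B$ ($j{\left(B \right)} = \left(-1 - B\right) - 4 = -5 - B$)
$g = -709$ ($g = \left(0 - -16\right) - 725 = \left(0 + \left(-5 + 21\right)\right) - 725 = \left(0 + 16\right) - 725 = 16 - 725 = -709$)
$273356 + 122 g = 273356 + 122 \left(-709\right) = 273356 - 86498 = 186858$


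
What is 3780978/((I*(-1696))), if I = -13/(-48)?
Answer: -5671467/689 ≈ -8231.5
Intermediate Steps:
I = 13/48 (I = -13*(-1)/48 = -13*(-1/48) = 13/48 ≈ 0.27083)
3780978/((I*(-1696))) = 3780978/(((13/48)*(-1696))) = 3780978/(-1378/3) = 3780978*(-3/1378) = -5671467/689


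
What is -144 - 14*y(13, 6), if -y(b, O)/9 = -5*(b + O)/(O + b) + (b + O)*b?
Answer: 30348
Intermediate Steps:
y(b, O) = 45 - 9*b*(O + b) (y(b, O) = -9*(-5*(b + O)/(O + b) + (b + O)*b) = -9*(-5*(O + b)/(O + b) + (O + b)*b) = -9*(-5*1 + b*(O + b)) = -9*(-5 + b*(O + b)) = 45 - 9*b*(O + b))
-144 - 14*y(13, 6) = -144 - 14*(45 - 9*13² - 9*6*13) = -144 - 14*(45 - 9*169 - 702) = -144 - 14*(45 - 1521 - 702) = -144 - 14*(-2178) = -144 + 30492 = 30348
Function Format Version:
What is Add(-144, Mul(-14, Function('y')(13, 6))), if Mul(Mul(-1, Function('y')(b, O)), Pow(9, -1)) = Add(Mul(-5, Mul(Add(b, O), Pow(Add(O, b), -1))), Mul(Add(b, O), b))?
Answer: 30348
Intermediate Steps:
Function('y')(b, O) = Add(45, Mul(-9, b, Add(O, b))) (Function('y')(b, O) = Mul(-9, Add(Mul(-5, Mul(Add(b, O), Pow(Add(O, b), -1))), Mul(Add(b, O), b))) = Mul(-9, Add(Mul(-5, Mul(Add(O, b), Pow(Add(O, b), -1))), Mul(Add(O, b), b))) = Mul(-9, Add(Mul(-5, 1), Mul(b, Add(O, b)))) = Mul(-9, Add(-5, Mul(b, Add(O, b)))) = Add(45, Mul(-9, b, Add(O, b))))
Add(-144, Mul(-14, Function('y')(13, 6))) = Add(-144, Mul(-14, Add(45, Mul(-9, Pow(13, 2)), Mul(-9, 6, 13)))) = Add(-144, Mul(-14, Add(45, Mul(-9, 169), -702))) = Add(-144, Mul(-14, Add(45, -1521, -702))) = Add(-144, Mul(-14, -2178)) = Add(-144, 30492) = 30348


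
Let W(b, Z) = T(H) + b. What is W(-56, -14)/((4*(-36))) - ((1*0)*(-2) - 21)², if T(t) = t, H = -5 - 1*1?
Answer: -31721/72 ≈ -440.57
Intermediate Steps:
H = -6 (H = -5 - 1 = -6)
W(b, Z) = -6 + b
W(-56, -14)/((4*(-36))) - ((1*0)*(-2) - 21)² = (-6 - 56)/((4*(-36))) - ((1*0)*(-2) - 21)² = -62/(-144) - (0*(-2) - 21)² = -62*(-1/144) - (0 - 21)² = 31/72 - 1*(-21)² = 31/72 - 1*441 = 31/72 - 441 = -31721/72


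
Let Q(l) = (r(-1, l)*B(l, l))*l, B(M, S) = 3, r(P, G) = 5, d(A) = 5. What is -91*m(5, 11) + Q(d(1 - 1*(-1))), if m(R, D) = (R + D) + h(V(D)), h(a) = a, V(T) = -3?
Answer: -1108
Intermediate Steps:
m(R, D) = -3 + D + R (m(R, D) = (R + D) - 3 = (D + R) - 3 = -3 + D + R)
Q(l) = 15*l (Q(l) = (5*3)*l = 15*l)
-91*m(5, 11) + Q(d(1 - 1*(-1))) = -91*(-3 + 11 + 5) + 15*5 = -91*13 + 75 = -1183 + 75 = -1108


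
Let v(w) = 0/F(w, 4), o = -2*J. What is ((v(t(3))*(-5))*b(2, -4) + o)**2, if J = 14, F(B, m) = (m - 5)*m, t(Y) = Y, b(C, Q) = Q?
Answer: 784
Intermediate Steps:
F(B, m) = m*(-5 + m) (F(B, m) = (-5 + m)*m = m*(-5 + m))
o = -28 (o = -2*14 = -28)
v(w) = 0 (v(w) = 0/((4*(-5 + 4))) = 0/((4*(-1))) = 0/(-4) = 0*(-1/4) = 0)
((v(t(3))*(-5))*b(2, -4) + o)**2 = ((0*(-5))*(-4) - 28)**2 = (0*(-4) - 28)**2 = (0 - 28)**2 = (-28)**2 = 784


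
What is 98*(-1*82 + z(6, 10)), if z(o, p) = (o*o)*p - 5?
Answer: 26754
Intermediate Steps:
z(o, p) = -5 + p*o**2 (z(o, p) = o**2*p - 5 = p*o**2 - 5 = -5 + p*o**2)
98*(-1*82 + z(6, 10)) = 98*(-1*82 + (-5 + 10*6**2)) = 98*(-82 + (-5 + 10*36)) = 98*(-82 + (-5 + 360)) = 98*(-82 + 355) = 98*273 = 26754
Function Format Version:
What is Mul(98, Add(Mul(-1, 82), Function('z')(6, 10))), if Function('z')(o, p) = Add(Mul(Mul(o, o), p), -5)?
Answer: 26754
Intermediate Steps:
Function('z')(o, p) = Add(-5, Mul(p, Pow(o, 2))) (Function('z')(o, p) = Add(Mul(Pow(o, 2), p), -5) = Add(Mul(p, Pow(o, 2)), -5) = Add(-5, Mul(p, Pow(o, 2))))
Mul(98, Add(Mul(-1, 82), Function('z')(6, 10))) = Mul(98, Add(Mul(-1, 82), Add(-5, Mul(10, Pow(6, 2))))) = Mul(98, Add(-82, Add(-5, Mul(10, 36)))) = Mul(98, Add(-82, Add(-5, 360))) = Mul(98, Add(-82, 355)) = Mul(98, 273) = 26754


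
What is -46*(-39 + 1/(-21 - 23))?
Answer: 39491/22 ≈ 1795.0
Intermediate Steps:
-46*(-39 + 1/(-21 - 23)) = -46*(-39 + 1/(-44)) = -46*(-39 - 1/44) = -46*(-1717/44) = 39491/22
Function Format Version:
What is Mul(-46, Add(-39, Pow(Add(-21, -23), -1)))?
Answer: Rational(39491, 22) ≈ 1795.0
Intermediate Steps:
Mul(-46, Add(-39, Pow(Add(-21, -23), -1))) = Mul(-46, Add(-39, Pow(-44, -1))) = Mul(-46, Add(-39, Rational(-1, 44))) = Mul(-46, Rational(-1717, 44)) = Rational(39491, 22)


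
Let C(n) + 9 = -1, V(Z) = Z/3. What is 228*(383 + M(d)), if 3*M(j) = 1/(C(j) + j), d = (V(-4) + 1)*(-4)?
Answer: 1135098/13 ≈ 87315.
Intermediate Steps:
V(Z) = Z/3 (V(Z) = Z*(1/3) = Z/3)
C(n) = -10 (C(n) = -9 - 1 = -10)
d = 4/3 (d = ((1/3)*(-4) + 1)*(-4) = (-4/3 + 1)*(-4) = -1/3*(-4) = 4/3 ≈ 1.3333)
M(j) = 1/(3*(-10 + j))
228*(383 + M(d)) = 228*(383 + 1/(3*(-10 + 4/3))) = 228*(383 + 1/(3*(-26/3))) = 228*(383 + (1/3)*(-3/26)) = 228*(383 - 1/26) = 228*(9957/26) = 1135098/13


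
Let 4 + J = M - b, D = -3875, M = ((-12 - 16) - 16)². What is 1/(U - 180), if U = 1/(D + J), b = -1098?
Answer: -845/152101 ≈ -0.0055555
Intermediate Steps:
M = 1936 (M = (-28 - 16)² = (-44)² = 1936)
J = 3030 (J = -4 + (1936 - 1*(-1098)) = -4 + (1936 + 1098) = -4 + 3034 = 3030)
U = -1/845 (U = 1/(-3875 + 3030) = 1/(-845) = -1/845 ≈ -0.0011834)
1/(U - 180) = 1/(-1/845 - 180) = 1/(-152101/845) = -845/152101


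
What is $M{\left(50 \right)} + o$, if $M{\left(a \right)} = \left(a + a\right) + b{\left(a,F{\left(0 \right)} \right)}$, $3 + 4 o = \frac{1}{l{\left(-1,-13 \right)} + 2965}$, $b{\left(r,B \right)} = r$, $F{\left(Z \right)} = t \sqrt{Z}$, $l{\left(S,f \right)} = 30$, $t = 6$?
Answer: $\frac{447004}{2995} \approx 149.25$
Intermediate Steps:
$F{\left(Z \right)} = 6 \sqrt{Z}$
$o = - \frac{2246}{2995}$ ($o = - \frac{3}{4} + \frac{1}{4 \left(30 + 2965\right)} = - \frac{3}{4} + \frac{1}{4 \cdot 2995} = - \frac{3}{4} + \frac{1}{4} \cdot \frac{1}{2995} = - \frac{3}{4} + \frac{1}{11980} = - \frac{2246}{2995} \approx -0.74992$)
$M{\left(a \right)} = 3 a$ ($M{\left(a \right)} = \left(a + a\right) + a = 2 a + a = 3 a$)
$M{\left(50 \right)} + o = 3 \cdot 50 - \frac{2246}{2995} = 150 - \frac{2246}{2995} = \frac{447004}{2995}$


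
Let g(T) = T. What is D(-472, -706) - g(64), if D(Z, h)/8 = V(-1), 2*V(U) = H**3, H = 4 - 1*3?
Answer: -60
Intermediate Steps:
H = 1 (H = 4 - 3 = 1)
V(U) = 1/2 (V(U) = (1/2)*1**3 = (1/2)*1 = 1/2)
D(Z, h) = 4 (D(Z, h) = 8*(1/2) = 4)
D(-472, -706) - g(64) = 4 - 1*64 = 4 - 64 = -60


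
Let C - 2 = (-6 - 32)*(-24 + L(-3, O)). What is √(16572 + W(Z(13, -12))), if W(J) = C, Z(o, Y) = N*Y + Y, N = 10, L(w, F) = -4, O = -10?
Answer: √17638 ≈ 132.81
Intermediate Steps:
C = 1066 (C = 2 + (-6 - 32)*(-24 - 4) = 2 - 38*(-28) = 2 + 1064 = 1066)
Z(o, Y) = 11*Y (Z(o, Y) = 10*Y + Y = 11*Y)
W(J) = 1066
√(16572 + W(Z(13, -12))) = √(16572 + 1066) = √17638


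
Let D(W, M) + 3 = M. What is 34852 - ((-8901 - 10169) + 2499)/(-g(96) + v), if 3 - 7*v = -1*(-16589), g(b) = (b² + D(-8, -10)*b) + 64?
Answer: 2537458123/72810 ≈ 34850.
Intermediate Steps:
D(W, M) = -3 + M
g(b) = 64 + b² - 13*b (g(b) = (b² + (-3 - 10)*b) + 64 = (b² - 13*b) + 64 = 64 + b² - 13*b)
v = -16586/7 (v = 3/7 - (-1)*(-16589)/7 = 3/7 - ⅐*16589 = 3/7 - 16589/7 = -16586/7 ≈ -2369.4)
34852 - ((-8901 - 10169) + 2499)/(-g(96) + v) = 34852 - ((-8901 - 10169) + 2499)/(-(64 + 96² - 13*96) - 16586/7) = 34852 - (-19070 + 2499)/(-(64 + 9216 - 1248) - 16586/7) = 34852 - (-16571)/(-1*8032 - 16586/7) = 34852 - (-16571)/(-8032 - 16586/7) = 34852 - (-16571)/(-72810/7) = 34852 - (-16571)*(-7)/72810 = 34852 - 1*115997/72810 = 34852 - 115997/72810 = 2537458123/72810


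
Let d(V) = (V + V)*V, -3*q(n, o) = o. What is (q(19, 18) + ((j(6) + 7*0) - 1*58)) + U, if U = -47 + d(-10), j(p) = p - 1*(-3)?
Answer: 98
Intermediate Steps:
q(n, o) = -o/3
j(p) = 3 + p (j(p) = p + 3 = 3 + p)
d(V) = 2*V² (d(V) = (2*V)*V = 2*V²)
U = 153 (U = -47 + 2*(-10)² = -47 + 2*100 = -47 + 200 = 153)
(q(19, 18) + ((j(6) + 7*0) - 1*58)) + U = (-⅓*18 + (((3 + 6) + 7*0) - 1*58)) + 153 = (-6 + ((9 + 0) - 58)) + 153 = (-6 + (9 - 58)) + 153 = (-6 - 49) + 153 = -55 + 153 = 98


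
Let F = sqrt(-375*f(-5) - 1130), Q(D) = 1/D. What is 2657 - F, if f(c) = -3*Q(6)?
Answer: 2657 - I*sqrt(3770)/2 ≈ 2657.0 - 30.7*I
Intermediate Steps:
Q(D) = 1/D
f(c) = -1/2 (f(c) = -3/6 = -3*1/6 = -1/2)
F = I*sqrt(3770)/2 (F = sqrt(-375*(-1/2) - 1130) = sqrt(375/2 - 1130) = sqrt(-1885/2) = I*sqrt(3770)/2 ≈ 30.7*I)
2657 - F = 2657 - I*sqrt(3770)/2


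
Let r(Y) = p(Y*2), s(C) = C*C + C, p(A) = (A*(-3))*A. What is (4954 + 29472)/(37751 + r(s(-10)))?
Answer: -34426/59449 ≈ -0.57908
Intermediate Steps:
p(A) = -3*A**2 (p(A) = (-3*A)*A = -3*A**2)
s(C) = C + C**2 (s(C) = C**2 + C = C + C**2)
r(Y) = -12*Y**2 (r(Y) = -3*4*Y**2 = -12*Y**2)
(4954 + 29472)/(37751 + r(s(-10))) = (4954 + 29472)/(37751 - 12*100*(1 - 10)**2) = 34426/(37751 - 12*(-10*(-9))**2) = 34426/(37751 - 12*90**2) = 34426/(37751 - 12*8100) = 34426/(37751 - 97200) = 34426/(-59449) = 34426*(-1/59449) = -34426/59449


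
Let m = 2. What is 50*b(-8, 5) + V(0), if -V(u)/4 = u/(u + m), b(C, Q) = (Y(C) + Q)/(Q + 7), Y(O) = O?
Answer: -25/2 ≈ -12.500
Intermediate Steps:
b(C, Q) = (C + Q)/(7 + Q) (b(C, Q) = (C + Q)/(Q + 7) = (C + Q)/(7 + Q))
V(u) = -4*u/(2 + u) (V(u) = -4*u/(u + 2) = -4*u/(2 + u))
50*b(-8, 5) + V(0) = 50*((-8 + 5)/(7 + 5)) - 4*0/(2 + 0) = 50*(-3/12) - 4*0/2 = 50*((1/12)*(-3)) - 4*0*½ = 50*(-¼) + 0 = -25/2 + 0 = -25/2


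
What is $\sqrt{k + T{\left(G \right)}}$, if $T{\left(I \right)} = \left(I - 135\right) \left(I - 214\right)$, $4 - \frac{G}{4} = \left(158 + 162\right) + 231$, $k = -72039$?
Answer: $\sqrt{5507807} \approx 2346.9$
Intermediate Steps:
$G = -2188$ ($G = 16 - 4 \left(\left(158 + 162\right) + 231\right) = 16 - 4 \left(320 + 231\right) = 16 - 2204 = -2188$)
$T{\left(I \right)} = \left(-214 + I\right) \left(-135 + I\right)$ ($T{\left(I \right)} = \left(-135 + I\right) \left(-214 + I\right) = \left(-214 + I\right) \left(-135 + I\right)$)
$\sqrt{k + T{\left(G \right)}} = \sqrt{-72039 + \left(28890 + \left(-2188\right)^{2} - -763612\right)} = \sqrt{-72039 + \left(28890 + 4787344 + 763612\right)} = \sqrt{-72039 + 5579846} = \sqrt{5507807}$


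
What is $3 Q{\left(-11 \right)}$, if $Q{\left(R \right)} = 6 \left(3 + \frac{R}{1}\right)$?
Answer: $-144$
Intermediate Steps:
$Q{\left(R \right)} = 18 + 6 R$ ($Q{\left(R \right)} = 6 \left(3 + R 1\right) = 6 \left(3 + R\right) = 18 + 6 R$)
$3 Q{\left(-11 \right)} = 3 \left(18 + 6 \left(-11\right)\right) = 3 \left(18 - 66\right) = 3 \left(-48\right) = -144$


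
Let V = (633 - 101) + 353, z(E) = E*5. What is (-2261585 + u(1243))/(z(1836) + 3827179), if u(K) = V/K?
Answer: -2811149270/4768594237 ≈ -0.58951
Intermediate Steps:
z(E) = 5*E
V = 885 (V = 532 + 353 = 885)
u(K) = 885/K
(-2261585 + u(1243))/(z(1836) + 3827179) = (-2261585 + 885/1243)/(5*1836 + 3827179) = (-2261585 + 885*(1/1243))/(9180 + 3827179) = (-2261585 + 885/1243)/3836359 = -2811149270/1243*1/3836359 = -2811149270/4768594237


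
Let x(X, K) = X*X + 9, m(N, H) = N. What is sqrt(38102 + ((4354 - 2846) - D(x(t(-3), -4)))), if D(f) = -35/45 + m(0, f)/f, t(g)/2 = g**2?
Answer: sqrt(356497)/3 ≈ 199.02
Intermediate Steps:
t(g) = 2*g**2
x(X, K) = 9 + X**2 (x(X, K) = X**2 + 9 = 9 + X**2)
D(f) = -7/9 (D(f) = -35/45 + 0/f = -35*1/45 + 0 = -7/9 + 0 = -7/9)
sqrt(38102 + ((4354 - 2846) - D(x(t(-3), -4)))) = sqrt(38102 + ((4354 - 2846) - 1*(-7/9))) = sqrt(38102 + (1508 + 7/9)) = sqrt(38102 + 13579/9) = sqrt(356497/9) = sqrt(356497)/3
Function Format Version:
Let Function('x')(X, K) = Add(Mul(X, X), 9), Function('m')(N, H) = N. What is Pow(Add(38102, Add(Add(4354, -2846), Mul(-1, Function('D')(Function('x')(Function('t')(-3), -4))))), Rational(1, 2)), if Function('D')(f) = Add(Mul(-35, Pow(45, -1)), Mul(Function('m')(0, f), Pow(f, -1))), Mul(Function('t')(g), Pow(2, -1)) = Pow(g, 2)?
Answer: Mul(Rational(1, 3), Pow(356497, Rational(1, 2))) ≈ 199.02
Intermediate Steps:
Function('t')(g) = Mul(2, Pow(g, 2))
Function('x')(X, K) = Add(9, Pow(X, 2)) (Function('x')(X, K) = Add(Pow(X, 2), 9) = Add(9, Pow(X, 2)))
Function('D')(f) = Rational(-7, 9) (Function('D')(f) = Add(Mul(-35, Pow(45, -1)), Mul(0, Pow(f, -1))) = Add(Mul(-35, Rational(1, 45)), 0) = Add(Rational(-7, 9), 0) = Rational(-7, 9))
Pow(Add(38102, Add(Add(4354, -2846), Mul(-1, Function('D')(Function('x')(Function('t')(-3), -4))))), Rational(1, 2)) = Pow(Add(38102, Add(Add(4354, -2846), Mul(-1, Rational(-7, 9)))), Rational(1, 2)) = Pow(Add(38102, Add(1508, Rational(7, 9))), Rational(1, 2)) = Pow(Add(38102, Rational(13579, 9)), Rational(1, 2)) = Pow(Rational(356497, 9), Rational(1, 2)) = Mul(Rational(1, 3), Pow(356497, Rational(1, 2)))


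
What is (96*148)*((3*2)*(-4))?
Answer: -340992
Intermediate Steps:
(96*148)*((3*2)*(-4)) = 14208*(6*(-4)) = 14208*(-24) = -340992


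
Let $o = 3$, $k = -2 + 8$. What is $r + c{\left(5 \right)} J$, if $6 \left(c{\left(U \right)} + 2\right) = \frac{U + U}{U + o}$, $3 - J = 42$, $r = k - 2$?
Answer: $\frac{591}{8} \approx 73.875$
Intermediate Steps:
$k = 6$
$r = 4$ ($r = 6 - 2 = 4$)
$J = -39$ ($J = 3 - 42 = -39$)
$c{\left(U \right)} = -2 + \frac{U}{3 \left(3 + U\right)}$ ($c{\left(U \right)} = -2 + \frac{\left(U + U\right) \frac{1}{U + 3}}{6} = -2 + \frac{2 U \frac{1}{3 + U}}{6} = -2 + \frac{U}{3 \left(3 + U\right)}$)
$r + c{\left(5 \right)} J = 4 + \frac{-18 - 25}{3 \left(3 + 5\right)} \left(-39\right) = 4 + \frac{-18 - 25}{3 \cdot 8} \left(-39\right) = 4 + \frac{1}{3} \cdot \frac{1}{8} \left(-43\right) \left(-39\right) = 4 - - \frac{559}{8} = 4 + \frac{559}{8} = \frac{591}{8}$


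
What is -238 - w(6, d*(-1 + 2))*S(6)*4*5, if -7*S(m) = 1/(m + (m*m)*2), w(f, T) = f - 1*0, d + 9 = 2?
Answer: -21638/91 ≈ -237.78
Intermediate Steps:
d = -7 (d = -9 + 2 = -7)
w(f, T) = f (w(f, T) = f + 0 = f)
S(m) = -1/(7*(m + 2*m²)) (S(m) = -1/(7*(m + (m*m)*2)) = -1/(7*(m + m²*2)) = -1/(7*(m + 2*m²)))
-238 - w(6, d*(-1 + 2))*S(6)*4*5 = -238 - 6*(-⅐/(6*(1 + 2*6)))*4*5 = -238 - 6*(-⅐*⅙/(1 + 12))*20 = -238 - 6*(-⅐*⅙/13)*20 = -238 - 6*(-⅐*⅙*1/13)*20 = -238 - 6*(-1/546)*20 = -238 - (-1)*20/91 = -238 - 1*(-20/91) = -238 + 20/91 = -21638/91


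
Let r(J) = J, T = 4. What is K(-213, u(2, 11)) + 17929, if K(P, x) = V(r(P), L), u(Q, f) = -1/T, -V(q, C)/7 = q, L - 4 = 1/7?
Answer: 19420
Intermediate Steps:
L = 29/7 (L = 4 + 1/7 = 4 + ⅐ = 29/7 ≈ 4.1429)
V(q, C) = -7*q
u(Q, f) = -¼ (u(Q, f) = -1/4 = -1*¼ = -¼)
K(P, x) = -7*P
K(-213, u(2, 11)) + 17929 = -7*(-213) + 17929 = 1491 + 17929 = 19420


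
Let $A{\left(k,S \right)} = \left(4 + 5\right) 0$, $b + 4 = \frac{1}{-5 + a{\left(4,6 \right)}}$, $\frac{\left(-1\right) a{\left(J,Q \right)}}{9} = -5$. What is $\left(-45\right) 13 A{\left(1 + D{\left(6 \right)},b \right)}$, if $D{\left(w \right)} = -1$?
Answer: $0$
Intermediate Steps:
$a{\left(J,Q \right)} = 45$ ($a{\left(J,Q \right)} = \left(-9\right) \left(-5\right) = 45$)
$b = - \frac{159}{40}$ ($b = -4 + \frac{1}{-5 + 45} = -4 + \frac{1}{40} = - \frac{159}{40} \approx -3.975$)
$A{\left(k,S \right)} = 0$ ($A{\left(k,S \right)} = 9 \cdot 0 = 0$)
$\left(-45\right) 13 A{\left(1 + D{\left(6 \right)},b \right)} = \left(-45\right) 13 \cdot 0 = \left(-585\right) 0 = 0$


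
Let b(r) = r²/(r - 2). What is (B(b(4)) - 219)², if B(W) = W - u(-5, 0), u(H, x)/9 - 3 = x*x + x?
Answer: 56644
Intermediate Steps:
u(H, x) = 27 + 9*x + 9*x² (u(H, x) = 27 + 9*(x*x + x) = 27 + 9*(x² + x) = 27 + 9*(x + x²) = 27 + (9*x + 9*x²) = 27 + 9*x + 9*x²)
b(r) = r²/(-2 + r)
B(W) = -27 + W (B(W) = W - (27 + 9*0 + 9*0²) = W - (27 + 0 + 9*0) = W - (27 + 0 + 0) = W - 1*27 = W - 27 = -27 + W)
(B(b(4)) - 219)² = ((-27 + 4²/(-2 + 4)) - 219)² = ((-27 + 16/2) - 219)² = ((-27 + 16*(½)) - 219)² = ((-27 + 8) - 219)² = (-19 - 219)² = (-238)² = 56644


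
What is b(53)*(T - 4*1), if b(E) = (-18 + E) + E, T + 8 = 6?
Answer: -528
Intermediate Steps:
T = -2 (T = -8 + 6 = -2)
b(E) = -18 + 2*E
b(53)*(T - 4*1) = (-18 + 2*53)*(-2 - 4*1) = (-18 + 106)*(-2 - 4) = 88*(-6) = -528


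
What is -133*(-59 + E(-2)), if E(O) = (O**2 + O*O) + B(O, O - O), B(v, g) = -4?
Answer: 7315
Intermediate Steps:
E(O) = -4 + 2*O**2 (E(O) = (O**2 + O*O) - 4 = (O**2 + O**2) - 4 = 2*O**2 - 4 = -4 + 2*O**2)
-133*(-59 + E(-2)) = -133*(-59 + (-4 + 2*(-2)**2)) = -133*(-59 + (-4 + 2*4)) = -133*(-59 + (-4 + 8)) = -133*(-59 + 4) = -133*(-55) = 7315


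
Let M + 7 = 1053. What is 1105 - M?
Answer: 59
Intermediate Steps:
M = 1046 (M = -7 + 1053 = 1046)
1105 - M = 1105 - 1*1046 = 1105 - 1046 = 59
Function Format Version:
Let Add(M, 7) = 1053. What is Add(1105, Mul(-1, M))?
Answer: 59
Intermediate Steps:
M = 1046 (M = Add(-7, 1053) = 1046)
Add(1105, Mul(-1, M)) = Add(1105, Mul(-1, 1046)) = Add(1105, -1046) = 59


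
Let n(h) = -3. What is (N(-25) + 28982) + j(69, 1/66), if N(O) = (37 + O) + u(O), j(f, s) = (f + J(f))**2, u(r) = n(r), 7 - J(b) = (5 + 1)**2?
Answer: 30591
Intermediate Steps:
J(b) = -29 (J(b) = 7 - (5 + 1)**2 = 7 - 1*6**2 = 7 - 1*36 = 7 - 36 = -29)
u(r) = -3
j(f, s) = (-29 + f)**2 (j(f, s) = (f - 29)**2 = (-29 + f)**2)
N(O) = 34 + O (N(O) = (37 + O) - 3 = 34 + O)
(N(-25) + 28982) + j(69, 1/66) = ((34 - 25) + 28982) + (-29 + 69)**2 = (9 + 28982) + 40**2 = 28991 + 1600 = 30591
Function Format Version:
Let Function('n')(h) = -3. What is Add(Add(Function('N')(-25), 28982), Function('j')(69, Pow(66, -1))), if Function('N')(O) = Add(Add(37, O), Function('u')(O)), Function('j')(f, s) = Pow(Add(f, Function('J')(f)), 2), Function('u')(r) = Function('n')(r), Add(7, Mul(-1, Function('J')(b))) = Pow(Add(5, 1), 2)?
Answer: 30591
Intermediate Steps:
Function('J')(b) = -29 (Function('J')(b) = Add(7, Mul(-1, Pow(Add(5, 1), 2))) = Add(7, Mul(-1, Pow(6, 2))) = Add(7, Mul(-1, 36)) = Add(7, -36) = -29)
Function('u')(r) = -3
Function('j')(f, s) = Pow(Add(-29, f), 2) (Function('j')(f, s) = Pow(Add(f, -29), 2) = Pow(Add(-29, f), 2))
Function('N')(O) = Add(34, O) (Function('N')(O) = Add(Add(37, O), -3) = Add(34, O))
Add(Add(Function('N')(-25), 28982), Function('j')(69, Pow(66, -1))) = Add(Add(Add(34, -25), 28982), Pow(Add(-29, 69), 2)) = Add(Add(9, 28982), Pow(40, 2)) = Add(28991, 1600) = 30591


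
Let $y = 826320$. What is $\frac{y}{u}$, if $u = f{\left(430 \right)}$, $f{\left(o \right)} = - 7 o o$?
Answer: $- \frac{41316}{64715} \approx -0.63843$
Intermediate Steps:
$f{\left(o \right)} = - 7 o^{2}$
$u = -1294300$ ($u = - 7 \cdot 430^{2} = \left(-7\right) 184900 = -1294300$)
$\frac{y}{u} = \frac{826320}{-1294300} = 826320 \left(- \frac{1}{1294300}\right) = - \frac{41316}{64715}$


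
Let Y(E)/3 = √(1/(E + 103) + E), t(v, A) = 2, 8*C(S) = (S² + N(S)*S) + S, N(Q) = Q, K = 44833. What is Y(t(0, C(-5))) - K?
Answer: -44833 + √22155/35 ≈ -44829.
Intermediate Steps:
C(S) = S²/4 + S/8 (C(S) = ((S² + S*S) + S)/8 = ((S² + S²) + S)/8 = (2*S² + S)/8 = (S + 2*S²)/8 = S²/4 + S/8)
Y(E) = 3*√(E + 1/(103 + E)) (Y(E) = 3*√(1/(E + 103) + E) = 3*√(1/(103 + E) + E) = 3*√(E + 1/(103 + E)))
Y(t(0, C(-5))) - K = 3*√((1 + 2*(103 + 2))/(103 + 2)) - 1*44833 = 3*√((1 + 2*105)/105) - 44833 = 3*√((1 + 210)/105) - 44833 = 3*√((1/105)*211) - 44833 = 3*√(211/105) - 44833 = 3*(√22155/105) - 44833 = √22155/35 - 44833 = -44833 + √22155/35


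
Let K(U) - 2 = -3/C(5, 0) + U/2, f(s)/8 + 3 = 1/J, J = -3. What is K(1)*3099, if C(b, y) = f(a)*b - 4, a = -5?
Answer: 3219861/412 ≈ 7815.2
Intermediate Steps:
f(s) = -80/3 (f(s) = -24 + 8*(1/(-3)) = -24 + 8*(1*(-⅓)) = -24 + 8*(-⅓) = -24 - 8/3 = -80/3)
C(b, y) = -4 - 80*b/3 (C(b, y) = -80*b/3 - 4 = -4 - 80*b/3)
K(U) = 833/412 + U/2 (K(U) = 2 + (-3/(-4 - 80/3*5) + U/2) = 2 + (-3/(-4 - 400/3) + U*(½)) = 2 + (-3/(-412/3) + U/2) = 2 + (-3*(-3/412) + U/2) = 2 + (9/412 + U/2) = 833/412 + U/2)
K(1)*3099 = (833/412 + (½)*1)*3099 = (833/412 + ½)*3099 = (1039/412)*3099 = 3219861/412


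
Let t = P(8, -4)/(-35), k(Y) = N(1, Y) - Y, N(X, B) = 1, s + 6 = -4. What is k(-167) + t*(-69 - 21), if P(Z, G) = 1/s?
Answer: 5871/35 ≈ 167.74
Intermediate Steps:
s = -10 (s = -6 - 4 = -10)
k(Y) = 1 - Y
P(Z, G) = -1/10 (P(Z, G) = 1/(-10) = -1/10)
t = 1/350 (t = -1/10/(-35) = -1/10*(-1/35) = 1/350 ≈ 0.0028571)
k(-167) + t*(-69 - 21) = (1 - 1*(-167)) + (-69 - 21)/350 = (1 + 167) + (1/350)*(-90) = 168 - 9/35 = 5871/35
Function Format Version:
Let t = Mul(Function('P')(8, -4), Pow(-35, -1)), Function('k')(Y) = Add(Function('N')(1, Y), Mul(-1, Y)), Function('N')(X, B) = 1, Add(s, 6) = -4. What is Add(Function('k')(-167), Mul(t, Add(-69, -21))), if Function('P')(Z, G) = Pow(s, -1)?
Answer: Rational(5871, 35) ≈ 167.74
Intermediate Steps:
s = -10 (s = Add(-6, -4) = -10)
Function('k')(Y) = Add(1, Mul(-1, Y))
Function('P')(Z, G) = Rational(-1, 10) (Function('P')(Z, G) = Pow(-10, -1) = Rational(-1, 10))
t = Rational(1, 350) (t = Mul(Rational(-1, 10), Pow(-35, -1)) = Mul(Rational(-1, 10), Rational(-1, 35)) = Rational(1, 350) ≈ 0.0028571)
Add(Function('k')(-167), Mul(t, Add(-69, -21))) = Add(Add(1, Mul(-1, -167)), Mul(Rational(1, 350), Add(-69, -21))) = Add(Add(1, 167), Mul(Rational(1, 350), -90)) = Add(168, Rational(-9, 35)) = Rational(5871, 35)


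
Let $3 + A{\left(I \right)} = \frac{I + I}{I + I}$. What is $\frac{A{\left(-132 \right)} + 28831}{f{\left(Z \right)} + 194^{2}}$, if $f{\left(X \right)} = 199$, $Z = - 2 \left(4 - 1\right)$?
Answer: $\frac{28829}{37835} \approx 0.76197$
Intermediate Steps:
$Z = -6$ ($Z = \left(-2\right) 3 = -6$)
$A{\left(I \right)} = -2$ ($A{\left(I \right)} = -3 + \frac{I + I}{I + I} = -3 + \frac{2 I}{2 I} = -3 + 2 I \frac{1}{2 I} = -3 + 1 = -2$)
$\frac{A{\left(-132 \right)} + 28831}{f{\left(Z \right)} + 194^{2}} = \frac{-2 + 28831}{199 + 194^{2}} = \frac{28829}{199 + 37636} = \frac{28829}{37835}$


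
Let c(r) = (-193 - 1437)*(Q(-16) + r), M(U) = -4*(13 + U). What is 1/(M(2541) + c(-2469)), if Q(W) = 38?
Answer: 1/3952314 ≈ 2.5302e-7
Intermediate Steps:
M(U) = -52 - 4*U
c(r) = -61940 - 1630*r (c(r) = (-193 - 1437)*(38 + r) = -1630*(38 + r) = -61940 - 1630*r)
1/(M(2541) + c(-2469)) = 1/((-52 - 4*2541) + (-61940 - 1630*(-2469))) = 1/((-52 - 10164) + (-61940 + 4024470)) = 1/(-10216 + 3962530) = 1/3952314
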